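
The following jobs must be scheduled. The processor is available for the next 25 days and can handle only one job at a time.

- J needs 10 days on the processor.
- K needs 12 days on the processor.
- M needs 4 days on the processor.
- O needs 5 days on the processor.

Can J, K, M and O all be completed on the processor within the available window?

No

Running back to back, the jobs need 10 + 12 + 4 + 5 = 31 days on the processor.
Since 31 > 25, they cannot all fit.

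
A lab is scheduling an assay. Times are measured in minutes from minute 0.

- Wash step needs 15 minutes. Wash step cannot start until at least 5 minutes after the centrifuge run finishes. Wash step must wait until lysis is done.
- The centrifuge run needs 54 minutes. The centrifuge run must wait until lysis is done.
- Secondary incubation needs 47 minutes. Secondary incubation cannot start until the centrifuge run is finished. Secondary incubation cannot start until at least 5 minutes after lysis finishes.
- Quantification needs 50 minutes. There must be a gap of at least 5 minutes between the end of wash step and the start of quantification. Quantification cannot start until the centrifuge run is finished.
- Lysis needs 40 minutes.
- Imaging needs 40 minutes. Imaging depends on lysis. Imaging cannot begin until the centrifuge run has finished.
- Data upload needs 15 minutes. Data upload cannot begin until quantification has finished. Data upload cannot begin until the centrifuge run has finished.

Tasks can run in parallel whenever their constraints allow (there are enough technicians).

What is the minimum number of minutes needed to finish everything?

184

Nothing blocks lysis, so it runs from minute 0 to minute 40.
The centrifuge run waits on lysis (finishes minute 40), so it starts at minute 40 and finishes at 40 + 54 = minute 94.
For imaging: lysis (finishes minute 40); the centrifuge run (finishes minute 94). Taking the maximum gives a start of minute 94, and it finishes at 94 + 40 = minute 134.
For secondary incubation: the centrifuge run (finishes minute 94); lysis (finishes minute 40, plus 5-minute gap → minute 45). Taking the maximum gives a start of minute 94, and it finishes at 94 + 47 = minute 141.
Wash step cannot start until the centrifuge run (finishes minute 94, plus 5-minute gap → minute 99); lysis (finishes minute 40). The controlling bound is minute 99, so wash step finishes at 99 + 15 = minute 114.
Quantification needs all of wash step (finishes minute 114, plus 5-minute gap → minute 119); the centrifuge run (finishes minute 94). That puts its earliest start at minute 119; it finishes at 119 + 50 = minute 169.
Data upload needs all of quantification (finishes minute 169); the centrifuge run (finishes minute 94). That puts its earliest start at minute 169; it finishes at 169 + 15 = minute 184.
All tasks are finished once the last one completes. Finish times: Lysis at 40, The centrifuge run at 94, Wash step at 114, Secondary incubation at 141, Imaging at 134, Quantification at 169, Data upload at 184. The latest is minute 184.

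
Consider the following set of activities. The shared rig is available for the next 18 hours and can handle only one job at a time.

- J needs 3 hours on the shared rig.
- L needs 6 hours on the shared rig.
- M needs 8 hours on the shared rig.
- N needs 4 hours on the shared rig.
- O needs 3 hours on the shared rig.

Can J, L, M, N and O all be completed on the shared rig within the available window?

Running back to back, the jobs need 3 + 6 + 8 + 4 + 3 = 24 hours on the shared rig.
Since 24 > 18, they cannot all fit.

No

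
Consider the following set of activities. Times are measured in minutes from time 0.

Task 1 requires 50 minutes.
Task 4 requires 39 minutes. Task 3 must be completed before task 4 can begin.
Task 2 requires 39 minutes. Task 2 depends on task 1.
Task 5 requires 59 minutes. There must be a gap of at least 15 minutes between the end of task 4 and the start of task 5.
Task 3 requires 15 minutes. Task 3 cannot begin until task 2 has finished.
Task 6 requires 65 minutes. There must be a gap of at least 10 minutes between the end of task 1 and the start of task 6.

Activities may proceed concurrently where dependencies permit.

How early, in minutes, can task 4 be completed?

143

Nothing blocks task 1, so it runs from minute 0 to minute 50.
Task 2 cannot begin until task 1 (finishes minute 50). It runs from minute 50 to 50 + 39 = minute 89.
After task 2 (finishes minute 89), task 3 can start at minute 89 and finishes at minute 104.
After task 3 (finishes minute 104), task 4 can start at minute 104 and finishes at minute 143.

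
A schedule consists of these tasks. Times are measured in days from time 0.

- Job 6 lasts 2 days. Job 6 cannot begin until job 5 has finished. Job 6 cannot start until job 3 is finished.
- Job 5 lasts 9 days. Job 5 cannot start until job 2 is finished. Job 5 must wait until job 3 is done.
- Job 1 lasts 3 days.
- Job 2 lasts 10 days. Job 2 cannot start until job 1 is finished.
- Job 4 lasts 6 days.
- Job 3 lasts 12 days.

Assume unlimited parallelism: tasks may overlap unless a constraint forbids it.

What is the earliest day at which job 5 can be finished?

22

Job 3 has no prerequisites, so it starts at day 0 and finishes at day 12.
Nothing blocks job 1, so it runs from day 0 to day 3.
After job 1 (finishes day 3), job 2 can start at day 3 and finishes at day 13.
Job 5 has to wait for job 2 (finishes day 13); job 3 (finishes day 12). The latest of these is day 13, so job 5 runs day 13 to 13 + 9 = day 22.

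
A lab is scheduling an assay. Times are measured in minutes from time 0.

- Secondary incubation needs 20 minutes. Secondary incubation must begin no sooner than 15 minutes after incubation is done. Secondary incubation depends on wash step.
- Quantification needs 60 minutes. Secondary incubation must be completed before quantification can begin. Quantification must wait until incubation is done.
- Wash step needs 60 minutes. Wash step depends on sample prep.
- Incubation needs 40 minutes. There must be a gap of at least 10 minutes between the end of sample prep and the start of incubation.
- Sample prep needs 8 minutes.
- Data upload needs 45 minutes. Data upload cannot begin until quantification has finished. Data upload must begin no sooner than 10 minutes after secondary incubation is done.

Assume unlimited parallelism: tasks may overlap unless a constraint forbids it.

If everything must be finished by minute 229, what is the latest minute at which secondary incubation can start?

104

Nothing follows data upload; the deadline of minute 229 is its only limit. It must start by 229 − 45 = minute 184.
Quantification feeds into data upload (must start by minute 184); so quantification must finish by minute 184 and therefore start by minute 124.
Secondary incubation feeds quantification (must start by minute 124); data upload (must start by minute 184, minus 10-minute gap → minute 174). Taking the minimum, secondary incubation must finish by minute 124 and start by 124 − 20 = minute 104.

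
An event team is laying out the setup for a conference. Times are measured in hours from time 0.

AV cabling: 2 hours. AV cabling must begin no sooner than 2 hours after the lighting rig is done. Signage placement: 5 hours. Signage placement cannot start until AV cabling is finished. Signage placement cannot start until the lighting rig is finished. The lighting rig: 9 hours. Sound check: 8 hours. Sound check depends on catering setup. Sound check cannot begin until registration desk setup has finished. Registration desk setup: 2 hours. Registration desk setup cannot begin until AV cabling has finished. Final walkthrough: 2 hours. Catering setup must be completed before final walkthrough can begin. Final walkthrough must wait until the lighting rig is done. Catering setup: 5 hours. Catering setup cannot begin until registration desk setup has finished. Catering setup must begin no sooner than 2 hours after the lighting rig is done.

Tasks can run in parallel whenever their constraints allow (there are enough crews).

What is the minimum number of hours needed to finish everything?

The lighting rig can start immediately at hour 0; it finishes at hour 9.
AV cabling cannot begin until the lighting rig (finishes hour 9, plus 2-hour gap → hour 11). It runs from hour 11 to 11 + 2 = hour 13.
Signage placement has to wait for AV cabling (finishes hour 13); the lighting rig (finishes hour 9). The latest of these is hour 13, so signage placement runs hour 13 to 13 + 5 = hour 18.
After AV cabling (finishes hour 13), registration desk setup can start at hour 13 and finishes at hour 15.
Catering setup has to wait for registration desk setup (finishes hour 15); the lighting rig (finishes hour 9, plus 2-hour gap → hour 11). The latest of these is hour 15, so catering setup runs hour 15 to 15 + 5 = hour 20.
Final walkthrough has to wait for catering setup (finishes hour 20); the lighting rig (finishes hour 9). The latest of these is hour 20, so final walkthrough runs hour 20 to 20 + 2 = hour 22.
For sound check: catering setup (finishes hour 20); registration desk setup (finishes hour 15). Taking the maximum gives a start of hour 20, and it finishes at 20 + 8 = hour 28.
All tasks are finished once the last one completes. Finish times: The lighting rig at 9, AV cabling at 13, Registration desk setup at 15, Signage placement at 18, Catering setup at 20, Sound check at 28, Final walkthrough at 22. The latest is hour 28.

28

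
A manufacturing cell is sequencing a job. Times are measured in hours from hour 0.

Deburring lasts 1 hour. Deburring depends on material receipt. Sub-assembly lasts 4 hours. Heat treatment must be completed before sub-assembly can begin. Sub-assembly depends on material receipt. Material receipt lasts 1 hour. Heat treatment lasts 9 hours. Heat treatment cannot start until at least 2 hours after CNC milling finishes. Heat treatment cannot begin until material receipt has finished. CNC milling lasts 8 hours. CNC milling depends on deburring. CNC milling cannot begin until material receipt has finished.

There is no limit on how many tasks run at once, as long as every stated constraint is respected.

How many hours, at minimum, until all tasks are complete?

25

Nothing blocks material receipt, so it runs from hour 0 to hour 1.
Deburring cannot begin until material receipt (finishes hour 1). It runs from hour 1 to 1 + 1 = hour 2.
CNC milling needs all of deburring (finishes hour 2); material receipt (finishes hour 1). That puts its earliest start at hour 2; it finishes at 2 + 8 = hour 10.
For heat treatment: CNC milling (finishes hour 10, plus 2-hour gap → hour 12); material receipt (finishes hour 1). Taking the maximum gives a start of hour 12, and it finishes at 12 + 9 = hour 21.
Sub-assembly cannot start until heat treatment (finishes hour 21); material receipt (finishes hour 1). The controlling bound is hour 21, so sub-assembly finishes at 21 + 4 = hour 25.
All tasks are finished once the last one completes. Finish times: Material receipt at 1, Deburring at 2, CNC milling at 10, Heat treatment at 21, Sub-assembly at 25. The latest is hour 25.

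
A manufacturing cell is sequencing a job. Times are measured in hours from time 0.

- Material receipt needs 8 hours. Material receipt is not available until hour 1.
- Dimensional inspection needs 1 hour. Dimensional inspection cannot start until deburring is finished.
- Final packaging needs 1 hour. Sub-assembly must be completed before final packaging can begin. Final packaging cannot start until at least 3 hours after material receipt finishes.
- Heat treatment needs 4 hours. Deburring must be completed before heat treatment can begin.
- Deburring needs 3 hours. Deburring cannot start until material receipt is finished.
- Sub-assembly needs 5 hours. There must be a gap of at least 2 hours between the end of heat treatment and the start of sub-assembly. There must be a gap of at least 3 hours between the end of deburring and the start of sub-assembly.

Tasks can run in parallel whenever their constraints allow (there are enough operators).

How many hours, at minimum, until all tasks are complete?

24

Material receipt waits on its own release at hour 1, so it starts at hour 1 and finishes at 1 + 8 = hour 9.
Deburring cannot begin until material receipt (finishes hour 9). It runs from hour 9 to 9 + 3 = hour 12.
After deburring (finishes hour 12), dimensional inspection can start at hour 12 and finishes at hour 13.
After deburring (finishes hour 12), heat treatment can start at hour 12 and finishes at hour 16.
Sub-assembly cannot start until heat treatment (finishes hour 16, plus 2-hour gap → hour 18); deburring (finishes hour 12, plus 3-hour gap → hour 15). The controlling bound is hour 18, so sub-assembly finishes at 18 + 5 = hour 23.
For final packaging: sub-assembly (finishes hour 23); material receipt (finishes hour 9, plus 3-hour gap → hour 12). Taking the maximum gives a start of hour 23, and it finishes at 23 + 1 = hour 24.
All tasks are finished once the last one completes. Finish times: Material receipt at 9, Deburring at 12, Heat treatment at 16, Dimensional inspection at 13, Sub-assembly at 23, Final packaging at 24. The latest is hour 24.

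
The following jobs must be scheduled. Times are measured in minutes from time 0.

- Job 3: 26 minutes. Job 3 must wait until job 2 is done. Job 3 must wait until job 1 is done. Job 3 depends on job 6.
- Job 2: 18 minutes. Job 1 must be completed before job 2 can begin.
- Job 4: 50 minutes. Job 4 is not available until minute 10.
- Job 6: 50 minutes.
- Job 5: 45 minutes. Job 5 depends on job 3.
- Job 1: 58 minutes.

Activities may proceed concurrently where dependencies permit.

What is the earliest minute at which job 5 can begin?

102

Job 6 has no prerequisites, so it starts at minute 0 and finishes at minute 50.
Job 1 has no prerequisites, so it starts at minute 0 and finishes at minute 58.
Job 2 waits on job 1 (finishes minute 58), so it starts at minute 58 and finishes at 58 + 18 = minute 76.
Job 3 cannot start until job 2 (finishes minute 76); job 1 (finishes minute 58); job 6 (finishes minute 50). The controlling bound is minute 76, so job 3 finishes at 76 + 26 = minute 102.
Job 5 waits on job 3 (finishes minute 102), so the earliest it can start is minute 102.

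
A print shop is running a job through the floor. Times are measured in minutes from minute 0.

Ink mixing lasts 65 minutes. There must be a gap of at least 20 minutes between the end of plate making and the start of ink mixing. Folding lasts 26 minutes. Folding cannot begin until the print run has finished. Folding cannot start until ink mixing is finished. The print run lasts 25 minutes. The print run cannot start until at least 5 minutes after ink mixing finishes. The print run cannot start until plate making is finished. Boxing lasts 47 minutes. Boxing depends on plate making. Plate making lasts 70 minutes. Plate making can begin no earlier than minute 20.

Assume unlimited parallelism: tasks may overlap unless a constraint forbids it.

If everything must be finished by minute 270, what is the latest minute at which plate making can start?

Nothing follows folding; the deadline of minute 270 is its only limit. It must start by 270 − 26 = minute 244.
The print run must finish before folding (must start by minute 244). With a 25-minute duration, the print run must start by 244 − 25 = minute 219.
Ink mixing has several dependents: the print run (must start by minute 219, minus 5-minute gap → minute 214); folding (must start by minute 244). The earliest of those limits is minute 214, so ink mixing must start by 214 − 65 = minute 149.
Nothing follows boxing; the deadline of minute 270 is its only limit. It must start by 270 − 47 = minute 223.
Plate making feeds ink mixing (must start by minute 149, minus 20-minute gap → minute 129); the print run (must start by minute 219); boxing (must start by minute 223). Taking the minimum, plate making must finish by minute 129 and start by 129 − 70 = minute 59.

59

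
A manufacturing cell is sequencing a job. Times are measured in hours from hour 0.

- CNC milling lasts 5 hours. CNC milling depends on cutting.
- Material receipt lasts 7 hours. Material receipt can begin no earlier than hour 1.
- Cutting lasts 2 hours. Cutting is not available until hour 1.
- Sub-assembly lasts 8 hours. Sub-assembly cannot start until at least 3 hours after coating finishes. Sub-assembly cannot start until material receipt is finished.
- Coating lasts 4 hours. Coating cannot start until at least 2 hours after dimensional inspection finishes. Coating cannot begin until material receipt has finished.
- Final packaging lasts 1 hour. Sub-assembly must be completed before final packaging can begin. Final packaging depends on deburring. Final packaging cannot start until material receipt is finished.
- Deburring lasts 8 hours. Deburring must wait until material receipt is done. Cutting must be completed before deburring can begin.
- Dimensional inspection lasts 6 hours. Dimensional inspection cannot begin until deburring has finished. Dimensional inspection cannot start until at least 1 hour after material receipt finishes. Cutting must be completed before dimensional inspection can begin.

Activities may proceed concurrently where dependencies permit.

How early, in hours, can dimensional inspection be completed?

22

Cutting waits on its own release at hour 1, so it starts at hour 1 and finishes at 1 + 2 = hour 3.
After its own release at hour 1, material receipt can start at hour 1 and finishes at hour 8.
Deburring has to wait for material receipt (finishes hour 8); cutting (finishes hour 3). The latest of these is hour 8, so deburring runs hour 8 to 8 + 8 = hour 16.
Dimensional inspection needs all of deburring (finishes hour 16); material receipt (finishes hour 8, plus 1-hour gap → hour 9); cutting (finishes hour 3). That puts its earliest start at hour 16; it finishes at 16 + 6 = hour 22.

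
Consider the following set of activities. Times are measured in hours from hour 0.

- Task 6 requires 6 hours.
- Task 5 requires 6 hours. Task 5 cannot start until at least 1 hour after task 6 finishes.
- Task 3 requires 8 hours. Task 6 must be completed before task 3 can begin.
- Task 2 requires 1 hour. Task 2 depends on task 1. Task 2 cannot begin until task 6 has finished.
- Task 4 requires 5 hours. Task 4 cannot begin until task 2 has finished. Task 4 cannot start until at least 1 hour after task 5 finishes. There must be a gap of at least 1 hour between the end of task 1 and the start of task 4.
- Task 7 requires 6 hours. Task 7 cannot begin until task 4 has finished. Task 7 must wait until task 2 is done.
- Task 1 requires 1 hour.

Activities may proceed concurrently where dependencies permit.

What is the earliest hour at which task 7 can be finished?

25

Task 6 can start immediately at hour 0; it finishes at hour 6.
Task 5 cannot begin until task 6 (finishes hour 6, plus 1-hour gap → hour 7). It runs from hour 7 to 7 + 6 = hour 13.
Task 1 can start immediately at hour 0; it finishes at hour 1.
For task 2: task 1 (finishes hour 1); task 6 (finishes hour 6). Taking the maximum gives a start of hour 6, and it finishes at 6 + 1 = hour 7.
Task 4 needs all of task 2 (finishes hour 7); task 5 (finishes hour 13, plus 1-hour gap → hour 14); task 1 (finishes hour 1, plus 1-hour gap → hour 2). That puts its earliest start at hour 14; it finishes at 14 + 5 = hour 19.
Task 7 needs all of task 4 (finishes hour 19); task 2 (finishes hour 7). That puts its earliest start at hour 19; it finishes at 19 + 6 = hour 25.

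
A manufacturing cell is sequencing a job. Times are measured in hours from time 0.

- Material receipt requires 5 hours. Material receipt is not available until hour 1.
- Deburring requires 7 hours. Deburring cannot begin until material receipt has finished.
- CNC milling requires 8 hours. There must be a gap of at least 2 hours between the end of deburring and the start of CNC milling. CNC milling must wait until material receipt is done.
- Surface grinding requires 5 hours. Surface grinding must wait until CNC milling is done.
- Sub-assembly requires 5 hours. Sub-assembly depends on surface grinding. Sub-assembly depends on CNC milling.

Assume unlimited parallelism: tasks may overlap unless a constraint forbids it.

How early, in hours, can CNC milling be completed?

After its own release at hour 1, material receipt can start at hour 1 and finishes at hour 6.
Deburring cannot begin until material receipt (finishes hour 6). It runs from hour 6 to 6 + 7 = hour 13.
For CNC milling: deburring (finishes hour 13, plus 2-hour gap → hour 15); material receipt (finishes hour 6). Taking the maximum gives a start of hour 15, and it finishes at 15 + 8 = hour 23.

23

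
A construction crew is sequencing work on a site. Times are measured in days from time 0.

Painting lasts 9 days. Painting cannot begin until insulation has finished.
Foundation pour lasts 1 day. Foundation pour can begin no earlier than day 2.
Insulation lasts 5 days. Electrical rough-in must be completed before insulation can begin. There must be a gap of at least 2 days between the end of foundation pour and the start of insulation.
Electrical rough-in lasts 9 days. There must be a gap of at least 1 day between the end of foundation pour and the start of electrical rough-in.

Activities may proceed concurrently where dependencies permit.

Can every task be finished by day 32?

Foundation pour cannot begin until its own release at day 2. It runs from day 2 to 2 + 1 = day 3.
Electrical rough-in cannot begin until foundation pour (finishes day 3, plus 1-day gap → day 4). It runs from day 4 to 4 + 9 = day 13.
Insulation needs all of electrical rough-in (finishes day 13); foundation pour (finishes day 3, plus 2-day gap → day 5). That puts its earliest start at day 13; it finishes at 13 + 5 = day 18.
Painting waits on insulation (finishes day 18), so it starts at day 18 and finishes at 18 + 9 = day 27.
Every task is finished by day 27, which is no later than the deadline of 32, so the schedule is feasible.

Yes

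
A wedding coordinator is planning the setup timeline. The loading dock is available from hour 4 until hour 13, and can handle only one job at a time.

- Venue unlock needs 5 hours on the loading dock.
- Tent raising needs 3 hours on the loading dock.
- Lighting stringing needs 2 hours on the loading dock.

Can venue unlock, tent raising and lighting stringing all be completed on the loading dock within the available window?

The loading dock window is 13 − 4 = 9 hours.
Running back to back, the jobs need 5 + 3 + 2 = 10 hours on the loading dock.
Since 10 > 9, they cannot all fit.

No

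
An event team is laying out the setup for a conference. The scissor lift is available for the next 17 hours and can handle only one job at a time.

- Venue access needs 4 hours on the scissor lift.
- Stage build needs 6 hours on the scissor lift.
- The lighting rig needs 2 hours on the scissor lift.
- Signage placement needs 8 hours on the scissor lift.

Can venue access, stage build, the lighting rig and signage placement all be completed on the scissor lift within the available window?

Running back to back, the jobs need 4 + 6 + 2 + 8 = 20 hours on the scissor lift.
Since 20 > 17, they cannot all fit.

No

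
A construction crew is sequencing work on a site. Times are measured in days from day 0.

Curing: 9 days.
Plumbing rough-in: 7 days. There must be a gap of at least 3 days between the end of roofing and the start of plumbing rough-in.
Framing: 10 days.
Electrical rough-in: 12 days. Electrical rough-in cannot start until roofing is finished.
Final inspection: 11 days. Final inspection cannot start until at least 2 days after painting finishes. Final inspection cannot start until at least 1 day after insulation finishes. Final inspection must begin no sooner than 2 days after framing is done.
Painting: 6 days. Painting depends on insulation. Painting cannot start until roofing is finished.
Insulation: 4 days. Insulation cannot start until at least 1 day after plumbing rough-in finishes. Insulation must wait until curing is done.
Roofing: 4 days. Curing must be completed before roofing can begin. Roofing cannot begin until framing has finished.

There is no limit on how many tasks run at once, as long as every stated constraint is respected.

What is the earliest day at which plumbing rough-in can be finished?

24

Framing has no prerequisites, so it starts at day 0 and finishes at day 10.
Curing has no prerequisites, so it starts at day 0 and finishes at day 9.
Roofing cannot start until curing (finishes day 9); framing (finishes day 10). The controlling bound is day 10, so roofing finishes at 10 + 4 = day 14.
Plumbing rough-in waits on roofing (finishes day 14, plus 3-day gap → day 17), so it starts at day 17 and finishes at 17 + 7 = day 24.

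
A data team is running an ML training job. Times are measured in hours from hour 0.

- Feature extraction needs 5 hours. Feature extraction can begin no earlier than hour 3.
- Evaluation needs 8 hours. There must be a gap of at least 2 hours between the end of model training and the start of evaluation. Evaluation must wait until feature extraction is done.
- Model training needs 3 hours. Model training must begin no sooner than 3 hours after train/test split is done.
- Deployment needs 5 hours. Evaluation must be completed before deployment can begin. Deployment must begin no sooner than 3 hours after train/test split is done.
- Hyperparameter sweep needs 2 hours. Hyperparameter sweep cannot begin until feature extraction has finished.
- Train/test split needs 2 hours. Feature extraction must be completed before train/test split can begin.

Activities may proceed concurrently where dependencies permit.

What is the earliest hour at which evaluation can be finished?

26

Feature extraction cannot begin until its own release at hour 3. It runs from hour 3 to 3 + 5 = hour 8.
Train/test split cannot begin until feature extraction (finishes hour 8). It runs from hour 8 to 8 + 2 = hour 10.
Model training cannot begin until train/test split (finishes hour 10, plus 3-hour gap → hour 13). It runs from hour 13 to 13 + 3 = hour 16.
For evaluation: model training (finishes hour 16, plus 2-hour gap → hour 18); feature extraction (finishes hour 8). Taking the maximum gives a start of hour 18, and it finishes at 18 + 8 = hour 26.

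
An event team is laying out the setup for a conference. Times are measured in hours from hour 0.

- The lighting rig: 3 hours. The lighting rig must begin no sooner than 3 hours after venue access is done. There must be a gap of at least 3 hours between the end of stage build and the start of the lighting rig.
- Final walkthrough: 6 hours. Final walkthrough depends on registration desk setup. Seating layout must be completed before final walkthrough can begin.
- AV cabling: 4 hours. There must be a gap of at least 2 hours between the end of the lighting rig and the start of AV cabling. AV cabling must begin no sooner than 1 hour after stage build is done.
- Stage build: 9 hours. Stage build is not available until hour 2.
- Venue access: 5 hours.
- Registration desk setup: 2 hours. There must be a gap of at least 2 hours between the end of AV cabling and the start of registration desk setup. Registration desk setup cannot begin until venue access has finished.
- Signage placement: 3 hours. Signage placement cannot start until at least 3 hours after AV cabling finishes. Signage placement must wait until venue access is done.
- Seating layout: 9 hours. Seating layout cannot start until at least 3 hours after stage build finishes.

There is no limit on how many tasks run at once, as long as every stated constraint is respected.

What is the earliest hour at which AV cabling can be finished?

23

After its own release at hour 2, stage build can start at hour 2 and finishes at hour 11.
Venue access has no prerequisites, so it starts at hour 0 and finishes at hour 5.
For the lighting rig: venue access (finishes hour 5, plus 3-hour gap → hour 8); stage build (finishes hour 11, plus 3-hour gap → hour 14). Taking the maximum gives a start of hour 14, and it finishes at 14 + 3 = hour 17.
AV cabling cannot start until the lighting rig (finishes hour 17, plus 2-hour gap → hour 19); stage build (finishes hour 11, plus 1-hour gap → hour 12). The controlling bound is hour 19, so AV cabling finishes at 19 + 4 = hour 23.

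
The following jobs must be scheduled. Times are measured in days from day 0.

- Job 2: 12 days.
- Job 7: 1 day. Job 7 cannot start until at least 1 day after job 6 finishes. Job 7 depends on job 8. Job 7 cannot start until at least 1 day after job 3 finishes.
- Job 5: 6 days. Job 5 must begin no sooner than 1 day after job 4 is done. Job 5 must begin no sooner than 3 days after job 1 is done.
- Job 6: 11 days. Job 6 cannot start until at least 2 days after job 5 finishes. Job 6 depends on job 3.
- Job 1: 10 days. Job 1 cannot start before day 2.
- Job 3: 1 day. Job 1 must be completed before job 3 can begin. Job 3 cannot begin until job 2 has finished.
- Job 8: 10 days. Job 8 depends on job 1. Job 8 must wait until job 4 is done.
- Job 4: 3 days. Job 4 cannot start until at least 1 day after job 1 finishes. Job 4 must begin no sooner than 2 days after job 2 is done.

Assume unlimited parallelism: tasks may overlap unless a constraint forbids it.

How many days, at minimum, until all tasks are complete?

39

Job 2 has no prerequisites, so it starts at day 0 and finishes at day 12.
Job 1 waits on its own release at day 2, so it starts at day 2 and finishes at 2 + 10 = day 12.
Job 4 needs all of job 1 (finishes day 12, plus 1-day gap → day 13); job 2 (finishes day 12, plus 2-day gap → day 14). That puts its earliest start at day 14; it finishes at 14 + 3 = day 17.
For job 8: job 1 (finishes day 12); job 4 (finishes day 17). Taking the maximum gives a start of day 17, and it finishes at 17 + 10 = day 27.
Job 5 cannot start until job 4 (finishes day 17, plus 1-day gap → day 18); job 1 (finishes day 12, plus 3-day gap → day 15). The controlling bound is day 18, so job 5 finishes at 18 + 6 = day 24.
For job 3: job 1 (finishes day 12); job 2 (finishes day 12). Taking the maximum gives a start of day 12, and it finishes at 12 + 1 = day 13.
Job 6 cannot start until job 5 (finishes day 24, plus 2-day gap → day 26); job 3 (finishes day 13). The controlling bound is day 26, so job 6 finishes at 26 + 11 = day 37.
Job 7 has to wait for job 6 (finishes day 37, plus 1-day gap → day 38); job 8 (finishes day 27); job 3 (finishes day 13, plus 1-day gap → day 14). The latest of these is day 38, so job 7 runs day 38 to 38 + 1 = day 39.
All tasks are finished once the last one completes. Finish times: Job 1 at 12, Job 2 at 12, Job 3 at 13, Job 4 at 17, Job 5 at 24, Job 6 at 37, Job 7 at 39, Job 8 at 27. The latest is day 39.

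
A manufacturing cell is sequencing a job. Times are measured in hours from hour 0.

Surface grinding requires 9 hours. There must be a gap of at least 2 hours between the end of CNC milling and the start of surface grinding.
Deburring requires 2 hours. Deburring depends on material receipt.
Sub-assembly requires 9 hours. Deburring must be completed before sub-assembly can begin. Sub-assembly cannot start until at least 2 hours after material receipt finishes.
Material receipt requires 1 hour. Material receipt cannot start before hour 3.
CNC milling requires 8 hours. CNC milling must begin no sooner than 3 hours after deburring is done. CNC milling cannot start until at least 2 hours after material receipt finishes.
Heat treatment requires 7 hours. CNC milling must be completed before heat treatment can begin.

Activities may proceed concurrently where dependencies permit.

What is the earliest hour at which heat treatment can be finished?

Material receipt cannot begin until its own release at hour 3. It runs from hour 3 to 3 + 1 = hour 4.
Deburring cannot begin until material receipt (finishes hour 4). It runs from hour 4 to 4 + 2 = hour 6.
CNC milling cannot start until deburring (finishes hour 6, plus 3-hour gap → hour 9); material receipt (finishes hour 4, plus 2-hour gap → hour 6). The controlling bound is hour 9, so CNC milling finishes at 9 + 8 = hour 17.
Heat treatment waits on CNC milling (finishes hour 17), so it starts at hour 17 and finishes at 17 + 7 = hour 24.

24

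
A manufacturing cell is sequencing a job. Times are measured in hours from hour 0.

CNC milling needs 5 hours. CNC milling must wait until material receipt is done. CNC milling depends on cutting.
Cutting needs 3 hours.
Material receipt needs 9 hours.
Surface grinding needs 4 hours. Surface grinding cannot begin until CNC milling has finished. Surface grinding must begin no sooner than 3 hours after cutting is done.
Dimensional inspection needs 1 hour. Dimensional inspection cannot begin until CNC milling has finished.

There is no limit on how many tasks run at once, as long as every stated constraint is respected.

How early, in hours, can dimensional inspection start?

Nothing blocks cutting, so it runs from hour 0 to hour 3.
Nothing blocks material receipt, so it runs from hour 0 to hour 9.
CNC milling has to wait for material receipt (finishes hour 9); cutting (finishes hour 3). The latest of these is hour 9, so CNC milling runs hour 9 to 9 + 5 = hour 14.
Dimensional inspection waits on CNC milling (finishes hour 14), so the earliest it can start is hour 14.

14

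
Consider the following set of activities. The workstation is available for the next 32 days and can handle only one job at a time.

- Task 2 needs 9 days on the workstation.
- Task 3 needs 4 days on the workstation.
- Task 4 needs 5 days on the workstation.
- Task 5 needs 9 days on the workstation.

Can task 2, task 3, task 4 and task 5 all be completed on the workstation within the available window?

Running back to back, the jobs need 9 + 4 + 5 + 9 = 27 days on the workstation.
Since 27 ≤ 32, they fit within the window.

Yes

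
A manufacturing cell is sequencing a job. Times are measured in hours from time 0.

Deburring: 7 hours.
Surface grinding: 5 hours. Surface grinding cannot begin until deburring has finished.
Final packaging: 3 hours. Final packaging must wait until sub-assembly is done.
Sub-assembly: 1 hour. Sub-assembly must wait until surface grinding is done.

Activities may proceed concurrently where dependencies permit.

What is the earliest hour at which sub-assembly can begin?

Nothing blocks deburring, so it runs from hour 0 to hour 7.
Surface grinding cannot begin until deburring (finishes hour 7). It runs from hour 7 to 7 + 5 = hour 12.
Sub-assembly waits on surface grinding (finishes hour 12), so the earliest it can start is hour 12.

12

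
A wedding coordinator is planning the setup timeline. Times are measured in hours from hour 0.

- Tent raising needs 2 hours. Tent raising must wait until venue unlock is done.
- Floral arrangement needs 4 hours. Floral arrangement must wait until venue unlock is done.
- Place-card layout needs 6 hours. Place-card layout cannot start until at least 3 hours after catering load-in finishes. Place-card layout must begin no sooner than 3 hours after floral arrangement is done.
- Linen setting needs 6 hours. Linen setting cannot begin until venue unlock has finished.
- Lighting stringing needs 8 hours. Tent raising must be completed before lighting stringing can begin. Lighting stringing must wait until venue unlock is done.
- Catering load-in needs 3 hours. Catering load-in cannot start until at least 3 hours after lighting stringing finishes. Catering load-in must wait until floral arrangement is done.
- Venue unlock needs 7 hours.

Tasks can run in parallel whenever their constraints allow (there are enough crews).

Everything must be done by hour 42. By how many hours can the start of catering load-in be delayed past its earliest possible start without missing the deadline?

10

Venue unlock has no prerequisites, so it starts at hour 0 and finishes at hour 7.
After venue unlock (finishes hour 7), floral arrangement can start at hour 7 and finishes at hour 11.
After venue unlock (finishes hour 7), tent raising can start at hour 7 and finishes at hour 9.
Lighting stringing has to wait for tent raising (finishes hour 9); venue unlock (finishes hour 7). The latest of these is hour 9, so lighting stringing runs hour 9 to 9 + 8 = hour 17.
Catering load-in cannot start until lighting stringing (finishes hour 17, plus 3-hour gap → hour 20); floral arrangement (finishes hour 11). The controlling bound is hour 20, so catering load-in finishes at 20 + 3 = hour 23.

Working backward from the deadline:
To finish by hour 42, place-card layout (duration 6) must start no later than hour 36.
Since place-card layout (must start by hour 36, minus 3-hour gap → hour 33) depends on it, catering load-in must finish by hour 33. Backing off its 3-hour duration gives a latest start of hour 30.
So catering load-in can start as early as hour 20 and as late as hour 30, giving 30 − 20 = 10 hours of slack.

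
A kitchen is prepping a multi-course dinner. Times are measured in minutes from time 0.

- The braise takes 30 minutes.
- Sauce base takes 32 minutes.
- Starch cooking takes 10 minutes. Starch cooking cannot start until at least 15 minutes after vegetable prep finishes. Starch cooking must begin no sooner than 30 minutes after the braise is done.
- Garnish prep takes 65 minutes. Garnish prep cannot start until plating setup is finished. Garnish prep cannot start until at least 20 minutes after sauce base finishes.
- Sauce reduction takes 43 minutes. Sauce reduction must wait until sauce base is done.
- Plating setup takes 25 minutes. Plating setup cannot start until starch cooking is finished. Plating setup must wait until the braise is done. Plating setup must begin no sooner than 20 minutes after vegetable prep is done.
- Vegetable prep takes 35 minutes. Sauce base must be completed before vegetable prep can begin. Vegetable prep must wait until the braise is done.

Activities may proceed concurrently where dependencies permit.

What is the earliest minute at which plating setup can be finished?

117

Nothing blocks the braise, so it runs from minute 0 to minute 30.
Sauce base can start immediately at minute 0; it finishes at minute 32.
Vegetable prep has to wait for sauce base (finishes minute 32); the braise (finishes minute 30). The latest of these is minute 32, so vegetable prep runs minute 32 to 32 + 35 = minute 67.
Starch cooking has to wait for vegetable prep (finishes minute 67, plus 15-minute gap → minute 82); the braise (finishes minute 30, plus 30-minute gap → minute 60). The latest of these is minute 82, so starch cooking runs minute 82 to 82 + 10 = minute 92.
For plating setup: starch cooking (finishes minute 92); the braise (finishes minute 30); vegetable prep (finishes minute 67, plus 20-minute gap → minute 87). Taking the maximum gives a start of minute 92, and it finishes at 92 + 25 = minute 117.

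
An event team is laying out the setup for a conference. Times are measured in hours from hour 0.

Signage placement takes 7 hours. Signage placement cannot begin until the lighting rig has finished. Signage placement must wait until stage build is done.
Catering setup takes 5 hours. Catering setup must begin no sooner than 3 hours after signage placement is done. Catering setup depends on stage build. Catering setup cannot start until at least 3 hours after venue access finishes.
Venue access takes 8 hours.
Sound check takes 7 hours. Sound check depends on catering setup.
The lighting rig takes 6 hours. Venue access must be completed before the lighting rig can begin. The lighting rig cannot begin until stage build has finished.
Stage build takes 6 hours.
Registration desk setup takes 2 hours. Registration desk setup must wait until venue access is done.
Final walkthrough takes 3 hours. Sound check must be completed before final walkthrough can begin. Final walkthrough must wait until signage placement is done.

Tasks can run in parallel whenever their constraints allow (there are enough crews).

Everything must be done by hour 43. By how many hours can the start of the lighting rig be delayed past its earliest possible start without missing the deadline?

Nothing blocks stage build, so it runs from hour 0 to hour 6.
Venue access can start immediately at hour 0; it finishes at hour 8.
The lighting rig needs all of venue access (finishes hour 8); stage build (finishes hour 6). That puts its earliest start at hour 8; it finishes at 8 + 6 = hour 14.

Working backward from the deadline:
Nothing follows final walkthrough; the deadline of hour 43 is its only limit. It must start by 43 − 3 = hour 40.
Sound check feeds into final walkthrough (must start by hour 40); so sound check must finish by hour 40 and therefore start by hour 33.
Catering setup must finish before sound check (must start by hour 33). With a 5-hour duration, catering setup must start by 33 − 5 = hour 28.
Signage placement has several dependents: catering setup (must start by hour 28, minus 3-hour gap → hour 25); final walkthrough (must start by hour 40). The earliest of those limits is hour 25, so signage placement must start by 25 − 7 = hour 18.
The lighting rig feeds into signage placement (must start by hour 18); so the lighting rig must finish by hour 18 and therefore start by hour 12.
So the lighting rig can start as early as hour 8 and as late as hour 12, giving 12 − 8 = 4 hours of slack.

4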